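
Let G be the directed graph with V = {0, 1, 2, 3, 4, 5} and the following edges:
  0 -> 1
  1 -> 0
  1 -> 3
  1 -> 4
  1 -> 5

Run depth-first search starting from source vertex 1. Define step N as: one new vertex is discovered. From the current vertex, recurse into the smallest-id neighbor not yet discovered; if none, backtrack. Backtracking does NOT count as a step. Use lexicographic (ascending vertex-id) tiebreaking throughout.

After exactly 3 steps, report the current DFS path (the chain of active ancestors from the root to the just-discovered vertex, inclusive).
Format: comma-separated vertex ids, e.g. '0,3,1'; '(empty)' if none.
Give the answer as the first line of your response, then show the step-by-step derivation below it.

1,3

step 1: discover 1; path=1; order=1
step 2: discover 0; path=1>0; order=1,0
step 3: discover 3; path=1>3; order=1,0,3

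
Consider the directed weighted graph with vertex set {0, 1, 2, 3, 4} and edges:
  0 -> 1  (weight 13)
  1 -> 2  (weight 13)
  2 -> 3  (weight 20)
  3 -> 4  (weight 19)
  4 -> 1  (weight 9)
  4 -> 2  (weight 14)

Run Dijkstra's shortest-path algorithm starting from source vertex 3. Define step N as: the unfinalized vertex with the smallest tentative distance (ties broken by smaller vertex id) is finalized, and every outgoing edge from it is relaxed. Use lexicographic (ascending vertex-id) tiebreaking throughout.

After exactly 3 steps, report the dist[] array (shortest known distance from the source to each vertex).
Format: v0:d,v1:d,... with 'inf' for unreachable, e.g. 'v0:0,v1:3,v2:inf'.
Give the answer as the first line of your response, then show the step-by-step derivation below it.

v0:inf,v1:28,v2:33,v3:0,v4:19

step 1: dist = v0:inf,v1:inf,v2:inf,v3:0,v4:19
step 2: dist = v0:inf,v1:28,v2:33,v3:0,v4:19
step 3: dist = v0:inf,v1:28,v2:33,v3:0,v4:19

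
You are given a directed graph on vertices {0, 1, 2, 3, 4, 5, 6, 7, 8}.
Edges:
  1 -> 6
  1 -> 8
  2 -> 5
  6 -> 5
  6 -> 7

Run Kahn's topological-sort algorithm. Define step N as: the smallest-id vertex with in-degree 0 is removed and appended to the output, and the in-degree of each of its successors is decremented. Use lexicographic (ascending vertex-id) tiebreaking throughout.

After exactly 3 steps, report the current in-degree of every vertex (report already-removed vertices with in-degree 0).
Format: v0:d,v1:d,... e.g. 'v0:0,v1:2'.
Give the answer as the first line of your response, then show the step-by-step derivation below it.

v0:0,v1:0,v2:0,v3:0,v4:0,v5:1,v6:0,v7:1,v8:0

step 1: output 0; order=[0]; indeg=(0,0,0,0,0,2,1,1,1)
step 2: output 1; order=[0,1]; indeg=(0,0,0,0,0,2,0,1,0)
step 3: output 2; order=[0,1,2]; indeg=(0,0,0,0,0,1,0,1,0)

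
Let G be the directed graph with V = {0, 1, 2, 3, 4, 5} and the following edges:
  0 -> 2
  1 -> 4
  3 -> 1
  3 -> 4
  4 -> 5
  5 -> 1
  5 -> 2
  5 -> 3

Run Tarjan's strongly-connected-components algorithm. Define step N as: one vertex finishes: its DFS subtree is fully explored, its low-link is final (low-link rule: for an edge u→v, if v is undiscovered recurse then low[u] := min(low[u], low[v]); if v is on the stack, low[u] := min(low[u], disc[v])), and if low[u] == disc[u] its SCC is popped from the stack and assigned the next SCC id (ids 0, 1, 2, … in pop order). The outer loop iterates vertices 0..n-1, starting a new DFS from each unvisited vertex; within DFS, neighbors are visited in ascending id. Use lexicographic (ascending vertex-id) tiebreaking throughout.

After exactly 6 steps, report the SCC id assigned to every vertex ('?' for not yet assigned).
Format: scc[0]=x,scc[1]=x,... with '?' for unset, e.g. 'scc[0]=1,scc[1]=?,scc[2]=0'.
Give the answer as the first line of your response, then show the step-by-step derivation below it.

scc[0]=1,scc[1]=2,scc[2]=0,scc[3]=2,scc[4]=2,scc[5]=2

step 1: low=(low[0]=0,low[1]=?,low[2]=1,low[3]=?,low[4]=?,low[5]=?); scc=(scc[0]=?,scc[1]=?,scc[2]=0,scc[3]=?,scc[4]=?,scc[5]=?)
step 2: low=(low[0]=0,low[1]=?,low[2]=1,low[3]=?,low[4]=?,low[5]=?); scc=(scc[0]=1,scc[1]=?,scc[2]=0,scc[3]=?,scc[4]=?,scc[5]=?)
step 3: low=(low[0]=0,low[1]=2,low[2]=1,low[3]=2,low[4]=3,low[5]=2); scc=(scc[0]=1,scc[1]=?,scc[2]=0,scc[3]=?,scc[4]=?,scc[5]=?)
step 4: low=(low[0]=0,low[1]=2,low[2]=1,low[3]=2,low[4]=3,low[5]=2); scc=(scc[0]=1,scc[1]=?,scc[2]=0,scc[3]=?,scc[4]=?,scc[5]=?)
step 5: low=(low[0]=0,low[1]=2,low[2]=1,low[3]=2,low[4]=2,low[5]=2); scc=(scc[0]=1,scc[1]=?,scc[2]=0,scc[3]=?,scc[4]=?,scc[5]=?)
step 6: low=(low[0]=0,low[1]=2,low[2]=1,low[3]=2,low[4]=2,low[5]=2); scc=(scc[0]=1,scc[1]=2,scc[2]=0,scc[3]=2,scc[4]=2,scc[5]=2)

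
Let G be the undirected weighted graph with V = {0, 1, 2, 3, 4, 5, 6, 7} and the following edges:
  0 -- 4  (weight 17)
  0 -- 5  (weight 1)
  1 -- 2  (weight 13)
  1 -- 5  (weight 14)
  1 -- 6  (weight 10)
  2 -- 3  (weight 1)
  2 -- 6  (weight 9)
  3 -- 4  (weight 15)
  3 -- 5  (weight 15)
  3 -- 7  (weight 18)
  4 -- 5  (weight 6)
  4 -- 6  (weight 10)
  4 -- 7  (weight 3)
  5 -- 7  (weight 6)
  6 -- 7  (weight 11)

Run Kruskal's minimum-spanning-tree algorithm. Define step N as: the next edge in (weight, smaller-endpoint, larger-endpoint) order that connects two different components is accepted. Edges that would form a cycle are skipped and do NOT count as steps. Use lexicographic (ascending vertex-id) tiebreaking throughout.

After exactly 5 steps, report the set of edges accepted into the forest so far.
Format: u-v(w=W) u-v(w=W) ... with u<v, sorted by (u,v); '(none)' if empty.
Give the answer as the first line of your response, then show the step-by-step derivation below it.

0-5(w=1) 2-3(w=1) 2-6(w=9) 4-5(w=6) 4-7(w=3)

step 1: add edge 0-5 (w=1); MST = {0-5(w=1)}
step 2: add edge 2-3 (w=1); MST = {0-5(w=1) 2-3(w=1)}
step 3: add edge 4-7 (w=3); MST = {0-5(w=1) 2-3(w=1) 4-7(w=3)}
step 4: add edge 4-5 (w=6); MST = {0-5(w=1) 2-3(w=1) 4-5(w=6) 4-7(w=3)}
step 5: add edge 2-6 (w=9); MST = {0-5(w=1) 2-3(w=1) 2-6(w=9) 4-5(w=6) 4-7(w=3)}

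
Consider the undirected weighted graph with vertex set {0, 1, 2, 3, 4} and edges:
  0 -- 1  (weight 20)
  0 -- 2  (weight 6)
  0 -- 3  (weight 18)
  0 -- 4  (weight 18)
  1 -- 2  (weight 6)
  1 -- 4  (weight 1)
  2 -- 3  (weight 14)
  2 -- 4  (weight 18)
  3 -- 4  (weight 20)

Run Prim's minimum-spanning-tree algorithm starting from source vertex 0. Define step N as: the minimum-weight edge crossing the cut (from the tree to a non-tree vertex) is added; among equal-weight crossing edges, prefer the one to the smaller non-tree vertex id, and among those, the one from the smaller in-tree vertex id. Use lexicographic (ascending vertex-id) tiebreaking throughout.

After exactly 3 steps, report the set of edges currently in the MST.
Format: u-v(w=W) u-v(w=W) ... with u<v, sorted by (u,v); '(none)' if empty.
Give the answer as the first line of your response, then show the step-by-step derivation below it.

0-2(w=6) 1-2(w=6) 1-4(w=1)

step 1: add edge 0-2 (w=6); MST = {0-2(w=6)}
step 2: add edge 1-2 (w=6); MST = {0-2(w=6) 1-2(w=6)}
step 3: add edge 1-4 (w=1); MST = {0-2(w=6) 1-2(w=6) 1-4(w=1)}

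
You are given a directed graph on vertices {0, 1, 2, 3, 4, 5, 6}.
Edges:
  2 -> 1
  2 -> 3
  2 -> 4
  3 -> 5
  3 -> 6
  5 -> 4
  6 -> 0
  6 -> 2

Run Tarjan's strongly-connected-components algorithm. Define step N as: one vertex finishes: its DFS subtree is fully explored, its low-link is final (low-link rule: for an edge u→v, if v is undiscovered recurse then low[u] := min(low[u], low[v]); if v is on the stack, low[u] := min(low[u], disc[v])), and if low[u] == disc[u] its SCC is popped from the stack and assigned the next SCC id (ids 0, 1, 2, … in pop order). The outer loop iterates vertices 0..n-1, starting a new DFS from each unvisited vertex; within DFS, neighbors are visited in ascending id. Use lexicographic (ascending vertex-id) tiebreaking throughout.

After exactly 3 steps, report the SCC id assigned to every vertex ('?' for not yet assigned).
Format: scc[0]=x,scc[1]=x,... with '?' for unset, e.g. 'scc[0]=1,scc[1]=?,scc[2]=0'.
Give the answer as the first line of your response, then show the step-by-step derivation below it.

scc[0]=0,scc[1]=1,scc[2]=?,scc[3]=?,scc[4]=2,scc[5]=?,scc[6]=?

step 1: low=(low[0]=0,low[1]=?,low[2]=?,low[3]=?,low[4]=?,low[5]=?,low[6]=?); scc=(scc[0]=0,scc[1]=?,scc[2]=?,scc[3]=?,scc[4]=?,scc[5]=?,scc[6]=?)
step 2: low=(low[0]=0,low[1]=1,low[2]=?,low[3]=?,low[4]=?,low[5]=?,low[6]=?); scc=(scc[0]=0,scc[1]=1,scc[2]=?,scc[3]=?,scc[4]=?,scc[5]=?,scc[6]=?)
step 3: low=(low[0]=0,low[1]=1,low[2]=2,low[3]=3,low[4]=5,low[5]=4,low[6]=?); scc=(scc[0]=0,scc[1]=1,scc[2]=?,scc[3]=?,scc[4]=2,scc[5]=?,scc[6]=?)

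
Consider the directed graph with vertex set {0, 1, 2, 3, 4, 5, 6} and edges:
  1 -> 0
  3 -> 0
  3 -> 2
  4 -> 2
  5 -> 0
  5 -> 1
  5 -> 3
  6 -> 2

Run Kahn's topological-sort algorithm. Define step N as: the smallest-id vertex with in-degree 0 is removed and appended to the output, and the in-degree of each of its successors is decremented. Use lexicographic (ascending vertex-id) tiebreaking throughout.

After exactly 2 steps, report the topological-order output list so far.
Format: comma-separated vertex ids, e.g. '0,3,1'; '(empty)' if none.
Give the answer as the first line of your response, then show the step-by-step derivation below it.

4,5

step 1: output 4; order=[4]; indeg=(3,1,2,1,0,0,0)
step 2: output 5; order=[4,5]; indeg=(2,0,2,0,0,0,0)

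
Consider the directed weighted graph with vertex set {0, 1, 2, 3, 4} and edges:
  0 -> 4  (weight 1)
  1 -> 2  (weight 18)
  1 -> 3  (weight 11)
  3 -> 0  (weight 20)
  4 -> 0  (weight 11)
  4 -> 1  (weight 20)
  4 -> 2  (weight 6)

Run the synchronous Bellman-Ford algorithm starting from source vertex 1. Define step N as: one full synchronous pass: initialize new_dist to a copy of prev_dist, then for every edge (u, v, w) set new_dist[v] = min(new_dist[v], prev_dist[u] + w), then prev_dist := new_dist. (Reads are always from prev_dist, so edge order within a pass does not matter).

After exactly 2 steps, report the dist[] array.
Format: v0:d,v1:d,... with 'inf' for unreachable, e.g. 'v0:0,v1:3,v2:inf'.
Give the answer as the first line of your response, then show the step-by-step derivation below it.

v0:31,v1:0,v2:18,v3:11,v4:inf

step 1: dist = v0:inf,v1:0,v2:18,v3:11,v4:inf
step 2: dist = v0:31,v1:0,v2:18,v3:11,v4:inf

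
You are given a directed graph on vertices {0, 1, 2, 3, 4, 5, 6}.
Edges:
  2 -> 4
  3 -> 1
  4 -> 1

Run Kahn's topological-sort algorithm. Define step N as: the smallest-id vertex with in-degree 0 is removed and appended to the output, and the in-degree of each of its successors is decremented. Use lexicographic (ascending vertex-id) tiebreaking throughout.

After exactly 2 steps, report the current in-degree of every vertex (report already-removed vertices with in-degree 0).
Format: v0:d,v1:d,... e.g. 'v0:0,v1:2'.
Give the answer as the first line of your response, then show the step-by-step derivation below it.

v0:0,v1:2,v2:0,v3:0,v4:0,v5:0,v6:0

step 1: output 0; order=[0]; indeg=(0,2,0,0,1,0,0)
step 2: output 2; order=[0,2]; indeg=(0,2,0,0,0,0,0)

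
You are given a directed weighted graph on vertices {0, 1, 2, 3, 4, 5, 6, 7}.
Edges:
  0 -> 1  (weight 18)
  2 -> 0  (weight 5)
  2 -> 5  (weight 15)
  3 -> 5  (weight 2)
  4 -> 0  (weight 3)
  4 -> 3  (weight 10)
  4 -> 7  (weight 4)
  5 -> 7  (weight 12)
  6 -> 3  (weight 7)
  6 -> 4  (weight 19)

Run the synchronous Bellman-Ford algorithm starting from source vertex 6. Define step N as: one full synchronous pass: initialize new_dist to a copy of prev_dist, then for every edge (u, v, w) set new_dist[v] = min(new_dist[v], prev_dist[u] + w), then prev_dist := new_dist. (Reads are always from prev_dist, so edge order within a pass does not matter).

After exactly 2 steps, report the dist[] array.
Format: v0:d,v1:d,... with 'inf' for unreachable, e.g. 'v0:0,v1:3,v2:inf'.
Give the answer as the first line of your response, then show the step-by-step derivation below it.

v0:22,v1:inf,v2:inf,v3:7,v4:19,v5:9,v6:0,v7:23

step 1: dist = v0:inf,v1:inf,v2:inf,v3:7,v4:19,v5:inf,v6:0,v7:inf
step 2: dist = v0:22,v1:inf,v2:inf,v3:7,v4:19,v5:9,v6:0,v7:23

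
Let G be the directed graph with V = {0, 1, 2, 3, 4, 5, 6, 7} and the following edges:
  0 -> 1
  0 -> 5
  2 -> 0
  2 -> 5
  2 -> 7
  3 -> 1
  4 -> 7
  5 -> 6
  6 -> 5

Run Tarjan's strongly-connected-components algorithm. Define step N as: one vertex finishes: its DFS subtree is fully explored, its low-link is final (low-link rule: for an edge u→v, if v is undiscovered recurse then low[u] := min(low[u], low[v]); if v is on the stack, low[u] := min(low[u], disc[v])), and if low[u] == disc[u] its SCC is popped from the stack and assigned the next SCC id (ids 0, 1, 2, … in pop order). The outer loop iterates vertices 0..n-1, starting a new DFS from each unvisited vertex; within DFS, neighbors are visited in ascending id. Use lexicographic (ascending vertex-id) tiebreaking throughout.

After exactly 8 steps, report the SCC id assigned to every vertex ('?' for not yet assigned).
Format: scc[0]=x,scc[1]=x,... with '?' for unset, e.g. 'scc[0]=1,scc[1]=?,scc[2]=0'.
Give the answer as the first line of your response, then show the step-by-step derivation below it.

scc[0]=2,scc[1]=0,scc[2]=4,scc[3]=5,scc[4]=6,scc[5]=1,scc[6]=1,scc[7]=3

step 1: low=(low[0]=0,low[1]=1,low[2]=?,low[3]=?,low[4]=?,low[5]=?,low[6]=?,low[7]=?); scc=(scc[0]=?,scc[1]=0,scc[2]=?,scc[3]=?,scc[4]=?,scc[5]=?,scc[6]=?,scc[7]=?)
step 2: low=(low[0]=0,low[1]=1,low[2]=?,low[3]=?,low[4]=?,low[5]=2,low[6]=2,low[7]=?); scc=(scc[0]=?,scc[1]=0,scc[2]=?,scc[3]=?,scc[4]=?,scc[5]=?,scc[6]=?,scc[7]=?)
step 3: low=(low[0]=0,low[1]=1,low[2]=?,low[3]=?,low[4]=?,low[5]=2,low[6]=2,low[7]=?); scc=(scc[0]=?,scc[1]=0,scc[2]=?,scc[3]=?,scc[4]=?,scc[5]=1,scc[6]=1,scc[7]=?)
step 4: low=(low[0]=0,low[1]=1,low[2]=?,low[3]=?,low[4]=?,low[5]=2,low[6]=2,low[7]=?); scc=(scc[0]=2,scc[1]=0,scc[2]=?,scc[3]=?,scc[4]=?,scc[5]=1,scc[6]=1,scc[7]=?)
step 5: low=(low[0]=0,low[1]=1,low[2]=4,low[3]=?,low[4]=?,low[5]=2,low[6]=2,low[7]=5); scc=(scc[0]=2,scc[1]=0,scc[2]=?,scc[3]=?,scc[4]=?,scc[5]=1,scc[6]=1,scc[7]=3)
step 6: low=(low[0]=0,low[1]=1,low[2]=4,low[3]=?,low[4]=?,low[5]=2,low[6]=2,low[7]=5); scc=(scc[0]=2,scc[1]=0,scc[2]=4,scc[3]=?,scc[4]=?,scc[5]=1,scc[6]=1,scc[7]=3)
step 7: low=(low[0]=0,low[1]=1,low[2]=4,low[3]=6,low[4]=?,low[5]=2,low[6]=2,low[7]=5); scc=(scc[0]=2,scc[1]=0,scc[2]=4,scc[3]=5,scc[4]=?,scc[5]=1,scc[6]=1,scc[7]=3)
step 8: low=(low[0]=0,low[1]=1,low[2]=4,low[3]=6,low[4]=7,low[5]=2,low[6]=2,low[7]=5); scc=(scc[0]=2,scc[1]=0,scc[2]=4,scc[3]=5,scc[4]=6,scc[5]=1,scc[6]=1,scc[7]=3)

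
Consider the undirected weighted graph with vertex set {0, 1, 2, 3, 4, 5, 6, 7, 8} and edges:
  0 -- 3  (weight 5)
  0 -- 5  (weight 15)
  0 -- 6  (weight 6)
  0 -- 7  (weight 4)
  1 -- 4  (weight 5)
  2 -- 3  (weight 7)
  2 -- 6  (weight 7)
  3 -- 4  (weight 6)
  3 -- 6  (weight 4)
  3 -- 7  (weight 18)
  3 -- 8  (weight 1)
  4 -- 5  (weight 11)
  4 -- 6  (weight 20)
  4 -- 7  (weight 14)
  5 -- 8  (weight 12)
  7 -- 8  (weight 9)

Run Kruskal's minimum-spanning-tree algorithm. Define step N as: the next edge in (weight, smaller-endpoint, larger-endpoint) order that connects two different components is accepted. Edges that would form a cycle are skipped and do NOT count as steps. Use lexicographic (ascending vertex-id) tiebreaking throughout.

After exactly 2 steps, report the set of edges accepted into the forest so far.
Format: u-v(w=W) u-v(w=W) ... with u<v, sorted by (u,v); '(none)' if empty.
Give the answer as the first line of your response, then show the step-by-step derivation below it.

0-7(w=4) 3-8(w=1)

step 1: add edge 3-8 (w=1); MST = {3-8(w=1)}
step 2: add edge 0-7 (w=4); MST = {0-7(w=4) 3-8(w=1)}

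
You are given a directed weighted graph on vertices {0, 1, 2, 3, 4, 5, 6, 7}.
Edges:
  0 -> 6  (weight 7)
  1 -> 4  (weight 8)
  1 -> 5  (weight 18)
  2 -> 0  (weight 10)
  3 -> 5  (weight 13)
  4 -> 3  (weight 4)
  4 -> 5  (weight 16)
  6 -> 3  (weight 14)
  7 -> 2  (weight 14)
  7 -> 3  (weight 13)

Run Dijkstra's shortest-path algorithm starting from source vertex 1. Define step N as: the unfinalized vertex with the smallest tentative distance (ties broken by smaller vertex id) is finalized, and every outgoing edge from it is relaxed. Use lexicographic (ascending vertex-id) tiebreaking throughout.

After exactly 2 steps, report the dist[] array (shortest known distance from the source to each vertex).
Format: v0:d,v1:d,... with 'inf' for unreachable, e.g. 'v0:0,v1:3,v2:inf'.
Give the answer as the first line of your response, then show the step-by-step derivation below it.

v0:inf,v1:0,v2:inf,v3:12,v4:8,v5:18,v6:inf,v7:inf

step 1: dist = v0:inf,v1:0,v2:inf,v3:inf,v4:8,v5:18,v6:inf,v7:inf
step 2: dist = v0:inf,v1:0,v2:inf,v3:12,v4:8,v5:18,v6:inf,v7:inf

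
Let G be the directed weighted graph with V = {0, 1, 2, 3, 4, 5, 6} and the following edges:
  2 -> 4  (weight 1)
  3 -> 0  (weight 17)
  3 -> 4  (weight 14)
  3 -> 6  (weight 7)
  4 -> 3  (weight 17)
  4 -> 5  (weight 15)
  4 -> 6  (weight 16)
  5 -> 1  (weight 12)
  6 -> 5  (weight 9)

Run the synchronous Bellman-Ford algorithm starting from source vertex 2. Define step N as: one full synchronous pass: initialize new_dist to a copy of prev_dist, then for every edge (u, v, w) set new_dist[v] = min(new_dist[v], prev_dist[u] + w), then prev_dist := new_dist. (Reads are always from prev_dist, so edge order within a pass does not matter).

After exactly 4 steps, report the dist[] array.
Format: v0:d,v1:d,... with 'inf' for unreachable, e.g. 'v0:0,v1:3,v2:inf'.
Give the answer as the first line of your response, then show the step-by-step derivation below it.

v0:35,v1:28,v2:0,v3:18,v4:1,v5:16,v6:17

step 1: dist = v0:inf,v1:inf,v2:0,v3:inf,v4:1,v5:inf,v6:inf
step 2: dist = v0:inf,v1:inf,v2:0,v3:18,v4:1,v5:16,v6:17
step 3: dist = v0:35,v1:28,v2:0,v3:18,v4:1,v5:16,v6:17
step 4: dist = v0:35,v1:28,v2:0,v3:18,v4:1,v5:16,v6:17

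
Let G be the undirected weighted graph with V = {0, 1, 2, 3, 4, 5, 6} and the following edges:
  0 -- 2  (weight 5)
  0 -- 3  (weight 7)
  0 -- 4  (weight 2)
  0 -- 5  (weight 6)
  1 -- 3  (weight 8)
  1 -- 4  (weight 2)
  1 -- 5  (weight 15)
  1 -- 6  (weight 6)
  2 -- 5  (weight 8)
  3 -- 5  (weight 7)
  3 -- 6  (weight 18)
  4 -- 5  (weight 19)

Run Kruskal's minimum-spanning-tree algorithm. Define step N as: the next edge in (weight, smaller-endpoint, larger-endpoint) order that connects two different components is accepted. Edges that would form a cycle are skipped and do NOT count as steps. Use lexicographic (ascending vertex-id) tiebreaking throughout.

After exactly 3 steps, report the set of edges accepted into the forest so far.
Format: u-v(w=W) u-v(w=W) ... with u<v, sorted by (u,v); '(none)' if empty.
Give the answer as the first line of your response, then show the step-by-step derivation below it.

0-2(w=5) 0-4(w=2) 1-4(w=2)

step 1: add edge 0-4 (w=2); MST = {0-4(w=2)}
step 2: add edge 1-4 (w=2); MST = {0-4(w=2) 1-4(w=2)}
step 3: add edge 0-2 (w=5); MST = {0-2(w=5) 0-4(w=2) 1-4(w=2)}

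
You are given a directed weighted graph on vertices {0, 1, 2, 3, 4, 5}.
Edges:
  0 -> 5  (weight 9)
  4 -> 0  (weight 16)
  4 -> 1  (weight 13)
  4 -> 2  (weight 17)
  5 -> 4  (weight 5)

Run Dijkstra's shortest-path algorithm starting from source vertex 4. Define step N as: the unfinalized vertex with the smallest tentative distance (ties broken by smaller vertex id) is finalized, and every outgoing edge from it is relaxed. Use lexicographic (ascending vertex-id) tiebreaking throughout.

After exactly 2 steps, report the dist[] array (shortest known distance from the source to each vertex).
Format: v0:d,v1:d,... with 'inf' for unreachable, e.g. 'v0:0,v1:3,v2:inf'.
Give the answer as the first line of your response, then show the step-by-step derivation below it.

v0:16,v1:13,v2:17,v3:inf,v4:0,v5:inf

step 1: dist = v0:16,v1:13,v2:17,v3:inf,v4:0,v5:inf
step 2: dist = v0:16,v1:13,v2:17,v3:inf,v4:0,v5:inf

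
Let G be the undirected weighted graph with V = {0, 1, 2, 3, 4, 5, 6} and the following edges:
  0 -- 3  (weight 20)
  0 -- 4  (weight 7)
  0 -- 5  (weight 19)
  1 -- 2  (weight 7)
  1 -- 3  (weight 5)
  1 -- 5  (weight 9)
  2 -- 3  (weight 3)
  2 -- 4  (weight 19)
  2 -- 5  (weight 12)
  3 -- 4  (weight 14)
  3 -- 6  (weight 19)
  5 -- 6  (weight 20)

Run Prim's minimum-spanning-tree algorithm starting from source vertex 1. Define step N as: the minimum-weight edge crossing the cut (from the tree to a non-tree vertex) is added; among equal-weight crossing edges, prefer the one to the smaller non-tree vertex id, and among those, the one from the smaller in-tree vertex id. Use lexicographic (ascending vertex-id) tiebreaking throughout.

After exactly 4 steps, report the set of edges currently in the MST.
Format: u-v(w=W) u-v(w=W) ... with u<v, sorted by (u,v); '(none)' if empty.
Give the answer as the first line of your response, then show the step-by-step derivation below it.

1-3(w=5) 1-5(w=9) 2-3(w=3) 3-4(w=14)

step 1: add edge 1-3 (w=5); MST = {1-3(w=5)}
step 2: add edge 2-3 (w=3); MST = {1-3(w=5) 2-3(w=3)}
step 3: add edge 1-5 (w=9); MST = {1-3(w=5) 1-5(w=9) 2-3(w=3)}
step 4: add edge 3-4 (w=14); MST = {1-3(w=5) 1-5(w=9) 2-3(w=3) 3-4(w=14)}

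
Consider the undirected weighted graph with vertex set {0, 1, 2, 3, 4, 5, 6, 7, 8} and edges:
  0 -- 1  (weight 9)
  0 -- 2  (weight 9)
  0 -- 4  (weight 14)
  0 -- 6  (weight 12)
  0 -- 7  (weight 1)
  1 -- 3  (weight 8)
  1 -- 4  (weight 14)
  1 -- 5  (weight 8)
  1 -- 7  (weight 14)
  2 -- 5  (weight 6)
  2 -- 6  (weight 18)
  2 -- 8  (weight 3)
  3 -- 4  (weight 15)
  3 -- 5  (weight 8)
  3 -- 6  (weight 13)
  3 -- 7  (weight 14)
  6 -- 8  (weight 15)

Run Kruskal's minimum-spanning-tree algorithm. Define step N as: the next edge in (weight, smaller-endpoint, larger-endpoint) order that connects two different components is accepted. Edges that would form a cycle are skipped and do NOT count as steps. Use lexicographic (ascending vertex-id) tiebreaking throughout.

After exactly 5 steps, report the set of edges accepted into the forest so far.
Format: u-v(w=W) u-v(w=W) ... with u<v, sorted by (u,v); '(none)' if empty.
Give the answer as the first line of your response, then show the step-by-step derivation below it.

0-7(w=1) 1-3(w=8) 1-5(w=8) 2-5(w=6) 2-8(w=3)

step 1: add edge 0-7 (w=1); MST = {0-7(w=1)}
step 2: add edge 2-8 (w=3); MST = {0-7(w=1) 2-8(w=3)}
step 3: add edge 2-5 (w=6); MST = {0-7(w=1) 2-5(w=6) 2-8(w=3)}
step 4: add edge 1-3 (w=8); MST = {0-7(w=1) 1-3(w=8) 2-5(w=6) 2-8(w=3)}
step 5: add edge 1-5 (w=8); MST = {0-7(w=1) 1-3(w=8) 1-5(w=8) 2-5(w=6) 2-8(w=3)}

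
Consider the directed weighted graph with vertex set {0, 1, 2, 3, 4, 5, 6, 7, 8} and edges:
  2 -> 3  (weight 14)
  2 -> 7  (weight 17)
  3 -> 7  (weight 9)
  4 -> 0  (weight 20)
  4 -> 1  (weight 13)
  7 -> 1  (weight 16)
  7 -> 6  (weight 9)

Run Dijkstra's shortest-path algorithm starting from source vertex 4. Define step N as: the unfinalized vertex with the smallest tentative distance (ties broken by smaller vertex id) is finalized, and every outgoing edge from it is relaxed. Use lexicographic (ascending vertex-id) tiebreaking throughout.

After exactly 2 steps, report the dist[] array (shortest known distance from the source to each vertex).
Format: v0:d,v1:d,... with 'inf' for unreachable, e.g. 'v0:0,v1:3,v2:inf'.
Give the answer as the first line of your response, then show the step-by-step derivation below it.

v0:20,v1:13,v2:inf,v3:inf,v4:0,v5:inf,v6:inf,v7:inf,v8:inf

step 1: dist = v0:20,v1:13,v2:inf,v3:inf,v4:0,v5:inf,v6:inf,v7:inf,v8:inf
step 2: dist = v0:20,v1:13,v2:inf,v3:inf,v4:0,v5:inf,v6:inf,v7:inf,v8:inf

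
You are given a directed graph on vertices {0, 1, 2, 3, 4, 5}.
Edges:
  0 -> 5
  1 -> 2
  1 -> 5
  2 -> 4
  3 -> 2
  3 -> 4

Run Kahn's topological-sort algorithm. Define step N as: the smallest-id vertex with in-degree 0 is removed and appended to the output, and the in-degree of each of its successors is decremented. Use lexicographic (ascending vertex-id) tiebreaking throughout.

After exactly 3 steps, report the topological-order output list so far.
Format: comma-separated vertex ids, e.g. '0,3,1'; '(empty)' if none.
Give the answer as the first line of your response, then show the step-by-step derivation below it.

0,1,3

step 1: output 0; order=[0]; indeg=(0,0,2,0,2,1)
step 2: output 1; order=[0,1]; indeg=(0,0,1,0,2,0)
step 3: output 3; order=[0,1,3]; indeg=(0,0,0,0,1,0)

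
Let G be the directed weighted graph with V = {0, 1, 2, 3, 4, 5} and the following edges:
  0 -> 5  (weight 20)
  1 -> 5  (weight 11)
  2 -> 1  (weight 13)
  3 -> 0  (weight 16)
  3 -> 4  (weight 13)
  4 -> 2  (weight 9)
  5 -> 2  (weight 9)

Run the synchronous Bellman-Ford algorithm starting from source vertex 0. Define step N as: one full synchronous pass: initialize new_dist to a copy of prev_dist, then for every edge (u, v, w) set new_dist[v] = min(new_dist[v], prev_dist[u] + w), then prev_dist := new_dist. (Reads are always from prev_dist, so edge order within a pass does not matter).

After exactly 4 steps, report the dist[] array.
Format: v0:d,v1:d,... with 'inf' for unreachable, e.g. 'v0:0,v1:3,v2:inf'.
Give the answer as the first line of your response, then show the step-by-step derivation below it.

v0:0,v1:42,v2:29,v3:inf,v4:inf,v5:20

step 1: dist = v0:0,v1:inf,v2:inf,v3:inf,v4:inf,v5:20
step 2: dist = v0:0,v1:inf,v2:29,v3:inf,v4:inf,v5:20
step 3: dist = v0:0,v1:42,v2:29,v3:inf,v4:inf,v5:20
step 4: dist = v0:0,v1:42,v2:29,v3:inf,v4:inf,v5:20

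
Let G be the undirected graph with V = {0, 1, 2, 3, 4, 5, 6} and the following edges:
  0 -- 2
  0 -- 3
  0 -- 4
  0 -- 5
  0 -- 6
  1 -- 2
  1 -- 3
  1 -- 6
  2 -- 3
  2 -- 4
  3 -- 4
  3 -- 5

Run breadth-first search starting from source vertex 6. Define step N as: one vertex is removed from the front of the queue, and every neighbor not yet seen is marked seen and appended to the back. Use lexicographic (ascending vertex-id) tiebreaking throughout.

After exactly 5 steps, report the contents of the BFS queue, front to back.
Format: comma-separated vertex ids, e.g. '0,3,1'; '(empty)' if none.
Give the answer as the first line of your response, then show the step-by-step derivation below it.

4,5

step 1: dequeue 6; queue=[0,1]; order=6
step 2: dequeue 0; queue=[1,2,3,4,5]; order=6,0
step 3: dequeue 1; queue=[2,3,4,5]; order=6,0,1
step 4: dequeue 2; queue=[3,4,5]; order=6,0,1,2
step 5: dequeue 3; queue=[4,5]; order=6,0,1,2,3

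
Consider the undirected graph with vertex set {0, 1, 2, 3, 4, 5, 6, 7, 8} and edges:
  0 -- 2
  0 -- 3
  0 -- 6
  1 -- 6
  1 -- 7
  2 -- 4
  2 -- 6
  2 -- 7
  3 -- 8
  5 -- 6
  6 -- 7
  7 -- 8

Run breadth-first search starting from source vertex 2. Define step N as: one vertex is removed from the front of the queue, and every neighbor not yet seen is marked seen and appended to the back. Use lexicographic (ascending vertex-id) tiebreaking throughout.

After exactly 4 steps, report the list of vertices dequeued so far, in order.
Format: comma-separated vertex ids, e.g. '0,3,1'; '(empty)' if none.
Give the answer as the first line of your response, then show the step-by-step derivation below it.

2,0,4,6

step 1: dequeue 2; queue=[0,4,6,7]; order=2
step 2: dequeue 0; queue=[4,6,7,3]; order=2,0
step 3: dequeue 4; queue=[6,7,3]; order=2,0,4
step 4: dequeue 6; queue=[7,3,1,5]; order=2,0,4,6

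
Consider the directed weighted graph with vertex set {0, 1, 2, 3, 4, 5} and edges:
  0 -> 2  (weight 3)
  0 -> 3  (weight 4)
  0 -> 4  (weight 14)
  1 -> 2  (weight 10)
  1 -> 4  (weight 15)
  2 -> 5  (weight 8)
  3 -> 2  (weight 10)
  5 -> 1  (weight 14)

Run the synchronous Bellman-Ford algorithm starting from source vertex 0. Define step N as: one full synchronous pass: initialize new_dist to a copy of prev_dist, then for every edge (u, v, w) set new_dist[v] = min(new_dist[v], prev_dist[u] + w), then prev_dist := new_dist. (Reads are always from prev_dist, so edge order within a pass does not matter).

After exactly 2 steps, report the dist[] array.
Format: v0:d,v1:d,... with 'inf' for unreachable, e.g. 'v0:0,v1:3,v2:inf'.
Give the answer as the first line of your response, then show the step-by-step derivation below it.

v0:0,v1:inf,v2:3,v3:4,v4:14,v5:11

step 1: dist = v0:0,v1:inf,v2:3,v3:4,v4:14,v5:inf
step 2: dist = v0:0,v1:inf,v2:3,v3:4,v4:14,v5:11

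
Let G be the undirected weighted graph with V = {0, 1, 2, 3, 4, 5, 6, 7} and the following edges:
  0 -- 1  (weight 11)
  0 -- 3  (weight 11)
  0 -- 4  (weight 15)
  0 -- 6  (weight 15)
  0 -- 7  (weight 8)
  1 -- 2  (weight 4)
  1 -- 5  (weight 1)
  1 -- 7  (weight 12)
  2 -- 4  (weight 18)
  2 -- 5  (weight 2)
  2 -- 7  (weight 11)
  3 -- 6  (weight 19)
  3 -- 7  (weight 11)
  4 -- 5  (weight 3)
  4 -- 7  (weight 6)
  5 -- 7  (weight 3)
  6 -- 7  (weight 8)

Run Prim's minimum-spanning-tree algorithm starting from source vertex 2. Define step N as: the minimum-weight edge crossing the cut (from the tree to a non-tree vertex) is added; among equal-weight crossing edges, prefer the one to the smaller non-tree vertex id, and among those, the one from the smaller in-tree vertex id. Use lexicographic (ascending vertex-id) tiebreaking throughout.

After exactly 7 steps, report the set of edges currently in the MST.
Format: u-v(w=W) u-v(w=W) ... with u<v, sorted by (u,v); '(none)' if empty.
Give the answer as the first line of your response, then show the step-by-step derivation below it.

0-3(w=11) 0-7(w=8) 1-5(w=1) 2-5(w=2) 4-5(w=3) 5-7(w=3) 6-7(w=8)

step 1: add edge 2-5 (w=2); MST = {2-5(w=2)}
step 2: add edge 1-5 (w=1); MST = {1-5(w=1) 2-5(w=2)}
step 3: add edge 4-5 (w=3); MST = {1-5(w=1) 2-5(w=2) 4-5(w=3)}
step 4: add edge 5-7 (w=3); MST = {1-5(w=1) 2-5(w=2) 4-5(w=3) 5-7(w=3)}
step 5: add edge 0-7 (w=8); MST = {0-7(w=8) 1-5(w=1) 2-5(w=2) 4-5(w=3) 5-7(w=3)}
step 6: add edge 6-7 (w=8); MST = {0-7(w=8) 1-5(w=1) 2-5(w=2) 4-5(w=3) 5-7(w=3) 6-7(w=8)}
step 7: add edge 0-3 (w=11); MST = {0-3(w=11) 0-7(w=8) 1-5(w=1) 2-5(w=2) 4-5(w=3) 5-7(w=3) 6-7(w=8)}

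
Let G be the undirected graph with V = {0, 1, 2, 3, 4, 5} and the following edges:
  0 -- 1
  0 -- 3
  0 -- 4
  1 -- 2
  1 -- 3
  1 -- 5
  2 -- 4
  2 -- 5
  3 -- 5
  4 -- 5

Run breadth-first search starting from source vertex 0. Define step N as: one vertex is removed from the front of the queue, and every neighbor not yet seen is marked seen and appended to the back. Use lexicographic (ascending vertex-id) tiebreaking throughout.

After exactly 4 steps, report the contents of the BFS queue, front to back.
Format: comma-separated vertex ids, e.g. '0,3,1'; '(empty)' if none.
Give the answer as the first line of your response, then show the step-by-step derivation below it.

2,5

step 1: dequeue 0; queue=[1,3,4]; order=0
step 2: dequeue 1; queue=[3,4,2,5]; order=0,1
step 3: dequeue 3; queue=[4,2,5]; order=0,1,3
step 4: dequeue 4; queue=[2,5]; order=0,1,3,4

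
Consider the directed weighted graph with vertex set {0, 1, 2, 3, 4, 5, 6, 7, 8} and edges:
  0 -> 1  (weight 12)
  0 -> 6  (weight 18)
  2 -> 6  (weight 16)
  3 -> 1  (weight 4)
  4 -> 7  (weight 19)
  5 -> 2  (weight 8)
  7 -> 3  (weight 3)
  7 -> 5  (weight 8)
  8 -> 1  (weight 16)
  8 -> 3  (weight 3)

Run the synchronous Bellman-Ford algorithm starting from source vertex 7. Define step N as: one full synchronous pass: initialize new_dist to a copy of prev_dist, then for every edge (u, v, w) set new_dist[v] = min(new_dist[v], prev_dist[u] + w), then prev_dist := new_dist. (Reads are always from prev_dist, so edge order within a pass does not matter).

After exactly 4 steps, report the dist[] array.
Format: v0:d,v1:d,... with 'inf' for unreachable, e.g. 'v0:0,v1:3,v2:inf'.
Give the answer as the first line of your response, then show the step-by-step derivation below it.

v0:inf,v1:7,v2:16,v3:3,v4:inf,v5:8,v6:32,v7:0,v8:inf

step 1: dist = v0:inf,v1:inf,v2:inf,v3:3,v4:inf,v5:8,v6:inf,v7:0,v8:inf
step 2: dist = v0:inf,v1:7,v2:16,v3:3,v4:inf,v5:8,v6:inf,v7:0,v8:inf
step 3: dist = v0:inf,v1:7,v2:16,v3:3,v4:inf,v5:8,v6:32,v7:0,v8:inf
step 4: dist = v0:inf,v1:7,v2:16,v3:3,v4:inf,v5:8,v6:32,v7:0,v8:inf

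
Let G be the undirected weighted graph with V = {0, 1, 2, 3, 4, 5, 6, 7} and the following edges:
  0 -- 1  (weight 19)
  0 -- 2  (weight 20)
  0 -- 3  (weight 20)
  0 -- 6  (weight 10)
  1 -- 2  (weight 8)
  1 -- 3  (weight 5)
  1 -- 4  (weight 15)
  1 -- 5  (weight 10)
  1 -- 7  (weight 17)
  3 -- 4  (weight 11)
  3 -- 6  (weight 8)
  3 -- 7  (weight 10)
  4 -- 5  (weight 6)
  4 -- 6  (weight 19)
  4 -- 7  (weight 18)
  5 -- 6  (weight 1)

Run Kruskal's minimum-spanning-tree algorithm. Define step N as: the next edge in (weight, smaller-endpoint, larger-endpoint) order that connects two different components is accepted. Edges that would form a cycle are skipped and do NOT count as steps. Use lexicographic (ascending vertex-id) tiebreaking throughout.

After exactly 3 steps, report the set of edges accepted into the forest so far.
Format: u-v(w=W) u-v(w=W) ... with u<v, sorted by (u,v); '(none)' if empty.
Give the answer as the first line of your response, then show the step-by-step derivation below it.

1-3(w=5) 4-5(w=6) 5-6(w=1)

step 1: add edge 5-6 (w=1); MST = {5-6(w=1)}
step 2: add edge 1-3 (w=5); MST = {1-3(w=5) 5-6(w=1)}
step 3: add edge 4-5 (w=6); MST = {1-3(w=5) 4-5(w=6) 5-6(w=1)}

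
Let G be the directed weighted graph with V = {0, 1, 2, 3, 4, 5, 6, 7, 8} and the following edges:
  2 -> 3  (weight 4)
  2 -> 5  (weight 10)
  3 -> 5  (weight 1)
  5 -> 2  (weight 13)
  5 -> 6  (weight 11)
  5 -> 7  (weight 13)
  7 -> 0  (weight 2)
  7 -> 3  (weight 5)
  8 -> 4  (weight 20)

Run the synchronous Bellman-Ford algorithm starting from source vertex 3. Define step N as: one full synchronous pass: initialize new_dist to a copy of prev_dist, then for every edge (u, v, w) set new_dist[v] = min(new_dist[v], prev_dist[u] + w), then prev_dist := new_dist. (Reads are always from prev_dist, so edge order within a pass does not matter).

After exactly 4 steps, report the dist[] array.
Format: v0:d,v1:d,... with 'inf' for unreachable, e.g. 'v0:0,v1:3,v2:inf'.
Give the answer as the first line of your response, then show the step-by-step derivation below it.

v0:16,v1:inf,v2:14,v3:0,v4:inf,v5:1,v6:12,v7:14,v8:inf

step 1: dist = v0:inf,v1:inf,v2:inf,v3:0,v4:inf,v5:1,v6:inf,v7:inf,v8:inf
step 2: dist = v0:inf,v1:inf,v2:14,v3:0,v4:inf,v5:1,v6:12,v7:14,v8:inf
step 3: dist = v0:16,v1:inf,v2:14,v3:0,v4:inf,v5:1,v6:12,v7:14,v8:inf
step 4: dist = v0:16,v1:inf,v2:14,v3:0,v4:inf,v5:1,v6:12,v7:14,v8:inf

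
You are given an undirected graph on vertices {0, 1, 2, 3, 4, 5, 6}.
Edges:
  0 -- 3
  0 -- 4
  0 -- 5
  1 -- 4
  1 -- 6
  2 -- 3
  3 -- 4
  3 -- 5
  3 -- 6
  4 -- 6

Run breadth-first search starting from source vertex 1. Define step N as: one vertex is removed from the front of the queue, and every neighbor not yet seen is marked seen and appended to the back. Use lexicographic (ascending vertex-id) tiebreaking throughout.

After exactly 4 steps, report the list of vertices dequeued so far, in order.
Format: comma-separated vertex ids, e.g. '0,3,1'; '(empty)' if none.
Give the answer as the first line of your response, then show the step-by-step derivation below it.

1,4,6,0

step 1: dequeue 1; queue=[4,6]; order=1
step 2: dequeue 4; queue=[6,0,3]; order=1,4
step 3: dequeue 6; queue=[0,3]; order=1,4,6
step 4: dequeue 0; queue=[3,5]; order=1,4,6,0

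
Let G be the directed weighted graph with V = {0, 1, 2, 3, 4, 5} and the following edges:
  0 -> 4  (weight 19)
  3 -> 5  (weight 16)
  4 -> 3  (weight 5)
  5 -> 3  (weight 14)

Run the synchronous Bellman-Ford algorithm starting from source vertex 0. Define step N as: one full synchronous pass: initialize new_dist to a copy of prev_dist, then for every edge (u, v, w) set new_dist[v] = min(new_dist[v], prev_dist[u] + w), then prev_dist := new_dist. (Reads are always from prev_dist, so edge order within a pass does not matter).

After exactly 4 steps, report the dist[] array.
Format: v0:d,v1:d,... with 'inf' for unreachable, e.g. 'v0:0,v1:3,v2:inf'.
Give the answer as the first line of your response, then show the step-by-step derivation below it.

v0:0,v1:inf,v2:inf,v3:24,v4:19,v5:40

step 1: dist = v0:0,v1:inf,v2:inf,v3:inf,v4:19,v5:inf
step 2: dist = v0:0,v1:inf,v2:inf,v3:24,v4:19,v5:inf
step 3: dist = v0:0,v1:inf,v2:inf,v3:24,v4:19,v5:40
step 4: dist = v0:0,v1:inf,v2:inf,v3:24,v4:19,v5:40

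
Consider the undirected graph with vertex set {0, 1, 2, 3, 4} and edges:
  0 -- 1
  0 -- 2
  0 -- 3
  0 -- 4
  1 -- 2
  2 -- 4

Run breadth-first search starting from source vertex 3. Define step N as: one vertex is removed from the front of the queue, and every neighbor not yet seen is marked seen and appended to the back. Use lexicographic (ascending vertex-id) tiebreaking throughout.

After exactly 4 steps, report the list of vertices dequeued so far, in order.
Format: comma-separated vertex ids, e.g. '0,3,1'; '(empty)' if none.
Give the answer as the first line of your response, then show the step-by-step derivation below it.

3,0,1,2

step 1: dequeue 3; queue=[0]; order=3
step 2: dequeue 0; queue=[1,2,4]; order=3,0
step 3: dequeue 1; queue=[2,4]; order=3,0,1
step 4: dequeue 2; queue=[4]; order=3,0,1,2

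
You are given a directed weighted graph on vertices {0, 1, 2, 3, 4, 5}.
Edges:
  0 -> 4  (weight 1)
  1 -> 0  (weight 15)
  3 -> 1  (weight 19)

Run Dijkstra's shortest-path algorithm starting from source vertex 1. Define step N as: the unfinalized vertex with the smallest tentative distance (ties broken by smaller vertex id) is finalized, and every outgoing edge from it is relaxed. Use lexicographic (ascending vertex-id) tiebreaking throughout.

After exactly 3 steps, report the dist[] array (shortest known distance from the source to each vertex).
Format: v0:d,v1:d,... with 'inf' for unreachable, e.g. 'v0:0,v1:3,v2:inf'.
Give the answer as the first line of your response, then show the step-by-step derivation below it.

v0:15,v1:0,v2:inf,v3:inf,v4:16,v5:inf

step 1: dist = v0:15,v1:0,v2:inf,v3:inf,v4:inf,v5:inf
step 2: dist = v0:15,v1:0,v2:inf,v3:inf,v4:16,v5:inf
step 3: dist = v0:15,v1:0,v2:inf,v3:inf,v4:16,v5:inf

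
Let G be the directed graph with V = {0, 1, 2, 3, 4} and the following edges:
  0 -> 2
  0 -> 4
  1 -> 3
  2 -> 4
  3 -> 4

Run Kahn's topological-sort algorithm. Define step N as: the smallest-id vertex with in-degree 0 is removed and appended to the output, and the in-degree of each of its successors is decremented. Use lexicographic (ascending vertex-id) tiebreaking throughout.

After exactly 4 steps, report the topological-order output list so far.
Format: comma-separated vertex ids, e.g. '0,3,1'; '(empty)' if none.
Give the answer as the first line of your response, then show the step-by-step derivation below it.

0,1,2,3

step 1: output 0; order=[0]; indeg=(0,0,0,1,2)
step 2: output 1; order=[0,1]; indeg=(0,0,0,0,2)
step 3: output 2; order=[0,1,2]; indeg=(0,0,0,0,1)
step 4: output 3; order=[0,1,2,3]; indeg=(0,0,0,0,0)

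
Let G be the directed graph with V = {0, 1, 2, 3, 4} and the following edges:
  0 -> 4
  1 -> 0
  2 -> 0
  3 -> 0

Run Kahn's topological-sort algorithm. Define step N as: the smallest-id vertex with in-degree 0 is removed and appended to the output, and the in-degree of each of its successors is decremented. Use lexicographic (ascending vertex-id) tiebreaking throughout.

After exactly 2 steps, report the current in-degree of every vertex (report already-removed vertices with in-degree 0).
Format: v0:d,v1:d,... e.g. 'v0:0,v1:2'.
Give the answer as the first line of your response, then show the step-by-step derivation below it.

v0:1,v1:0,v2:0,v3:0,v4:1

step 1: output 1; order=[1]; indeg=(2,0,0,0,1)
step 2: output 2; order=[1,2]; indeg=(1,0,0,0,1)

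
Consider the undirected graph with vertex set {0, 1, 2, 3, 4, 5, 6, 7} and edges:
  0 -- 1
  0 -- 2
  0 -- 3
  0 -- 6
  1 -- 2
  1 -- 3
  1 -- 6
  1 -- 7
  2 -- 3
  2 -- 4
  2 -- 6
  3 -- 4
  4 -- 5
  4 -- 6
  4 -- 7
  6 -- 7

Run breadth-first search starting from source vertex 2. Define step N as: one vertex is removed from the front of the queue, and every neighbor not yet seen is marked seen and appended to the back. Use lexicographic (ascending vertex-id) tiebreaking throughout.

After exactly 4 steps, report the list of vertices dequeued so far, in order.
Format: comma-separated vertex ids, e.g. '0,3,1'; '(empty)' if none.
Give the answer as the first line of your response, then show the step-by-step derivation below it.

2,0,1,3

step 1: dequeue 2; queue=[0,1,3,4,6]; order=2
step 2: dequeue 0; queue=[1,3,4,6]; order=2,0
step 3: dequeue 1; queue=[3,4,6,7]; order=2,0,1
step 4: dequeue 3; queue=[4,6,7]; order=2,0,1,3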